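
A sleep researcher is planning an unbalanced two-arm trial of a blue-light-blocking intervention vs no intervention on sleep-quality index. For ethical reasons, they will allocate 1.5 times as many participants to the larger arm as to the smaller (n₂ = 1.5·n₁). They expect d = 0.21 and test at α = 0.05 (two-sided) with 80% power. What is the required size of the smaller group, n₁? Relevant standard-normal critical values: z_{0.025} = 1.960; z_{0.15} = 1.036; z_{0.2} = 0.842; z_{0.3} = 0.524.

With allocation ratio k = n₂/n₁ = 1.5, Var(x̄₁−x̄₂) = σ²(1/n₁ + 1/(k·n₁)) = σ²·(k+1)/(k·n₁).
So n₁ = (1 + 1/k)·((z_{α/2} + z_β)/d)² = 1.667 × (2.802/0.21)².
n₁ = 1.667 × 178.03 = 296.7.
Round up: n₁ = 297, giving n₂ = ⌈1.5 × 297⌉ = ⌈445.5⌉ = 446.

n₁ = 297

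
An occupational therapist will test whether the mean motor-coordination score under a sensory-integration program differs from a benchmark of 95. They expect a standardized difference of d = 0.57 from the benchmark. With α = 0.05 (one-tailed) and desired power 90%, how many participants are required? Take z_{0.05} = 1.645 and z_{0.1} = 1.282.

n = 27

For a one-sample test: n = ((z_{α} + z_β) / d)².
z_{α} + z_β = 1.645 + 1.282 = 2.927.
n = (2.927 / 0.57)² = 5.135² = 26.37.
Round up.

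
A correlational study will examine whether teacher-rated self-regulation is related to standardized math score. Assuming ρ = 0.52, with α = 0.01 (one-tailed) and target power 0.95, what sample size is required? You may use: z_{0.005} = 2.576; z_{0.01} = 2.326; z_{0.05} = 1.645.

n = 51

Fisher's z: C = ½·ln((1+r)/(1−r)) = ½·ln(3.1667) = 0.5763.
n = ((z_{α} + z_β)/C)² + 3.
(2.326 + 1.645) / 0.5763 = 3.971 / 0.5763 = 6.891.
n = 6.891² + 3 = 47.48 + 3 = 50.5.
Round up.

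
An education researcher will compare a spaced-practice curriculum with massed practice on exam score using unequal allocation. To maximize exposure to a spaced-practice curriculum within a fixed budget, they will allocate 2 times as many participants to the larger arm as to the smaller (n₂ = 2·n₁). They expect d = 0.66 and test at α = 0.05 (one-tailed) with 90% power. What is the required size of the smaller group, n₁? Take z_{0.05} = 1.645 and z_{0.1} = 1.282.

With allocation ratio k = n₂/n₁ = 2, Var(x̄₁−x̄₂) = σ²(1/n₁ + 1/(k·n₁)) = σ²·(k+1)/(k·n₁).
So n₁ = (1 + 1/k)·((z_{α} + z_β)/d)² = 1.500 × (2.927/0.66)².
n₁ = 1.500 × 19.67 = 29.5.
Round up: n₁ = 30, giving n₂ = 2 × 30 = 60.

n₁ = 30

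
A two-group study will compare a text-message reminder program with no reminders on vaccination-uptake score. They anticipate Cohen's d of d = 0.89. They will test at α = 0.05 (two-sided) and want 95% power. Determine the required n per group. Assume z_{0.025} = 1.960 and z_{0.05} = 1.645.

n = 33 per group

For two independent groups with equal n: n = 2·((z_{α/2} + z_β) / d)².
z_{α/2} + z_β = 1.960 + 1.645 = 3.605.
n = 2 × (3.605 / 0.89)² = 2 × 4.051² = 2 × 16.41 = 32.8.
Round up to the next whole participant.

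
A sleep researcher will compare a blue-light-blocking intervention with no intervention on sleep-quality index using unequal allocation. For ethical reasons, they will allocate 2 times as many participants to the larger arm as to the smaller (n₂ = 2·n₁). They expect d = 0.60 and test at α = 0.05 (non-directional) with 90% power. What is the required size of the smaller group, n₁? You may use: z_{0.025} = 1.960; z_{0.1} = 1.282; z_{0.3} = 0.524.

With allocation ratio k = n₂/n₁ = 2, Var(x̄₁−x̄₂) = σ²(1/n₁ + 1/(k·n₁)) = σ²·(k+1)/(k·n₁).
So n₁ = (1 + 1/k)·((z_{α/2} + z_β)/d)² = 1.500 × (3.242/0.60)².
n₁ = 1.500 × 29.20 = 43.8.
Round up: n₁ = 44, giving n₂ = 2 × 44 = 88.

n₁ = 44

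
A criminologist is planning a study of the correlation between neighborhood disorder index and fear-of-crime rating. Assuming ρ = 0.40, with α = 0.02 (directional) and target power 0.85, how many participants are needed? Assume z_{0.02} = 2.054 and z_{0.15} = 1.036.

Fisher's z: C = ½·ln((1+r)/(1−r)) = ½·ln(2.3333) = 0.4236.
n = ((z_{α} + z_β)/C)² + 3.
(2.054 + 1.036) / 0.4236 = 3.090 / 0.4236 = 7.295.
n = 7.295² + 3 = 53.21 + 3 = 56.2.
Round up.

n = 57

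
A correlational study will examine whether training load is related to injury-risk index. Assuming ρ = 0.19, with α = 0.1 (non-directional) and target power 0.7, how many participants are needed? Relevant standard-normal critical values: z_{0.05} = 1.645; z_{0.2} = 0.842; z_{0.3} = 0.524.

n = 131

Fisher's z: C = ½·ln((1+r)/(1−r)) = ½·ln(1.4691) = 0.1923.
n = ((z_{α/2} + z_β)/C)² + 3.
(1.645 + 0.524) / 0.1923 = 2.169 / 0.1923 = 11.279.
n = 11.279² + 3 = 127.22 + 3 = 130.2.
Round up.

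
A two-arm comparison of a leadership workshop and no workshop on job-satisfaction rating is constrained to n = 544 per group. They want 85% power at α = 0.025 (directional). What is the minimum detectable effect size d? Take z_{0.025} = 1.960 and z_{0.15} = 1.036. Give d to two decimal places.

d_min ≈ 0.18

For two independent groups of n = 544 each: d_min = (z_{α} + z_β)·√(2/n).
z-sum = 1.960 + 1.036 = 2.996.
d_min = 2.996 × √(2/544) = 2.996 × 0.0606 = 0.182.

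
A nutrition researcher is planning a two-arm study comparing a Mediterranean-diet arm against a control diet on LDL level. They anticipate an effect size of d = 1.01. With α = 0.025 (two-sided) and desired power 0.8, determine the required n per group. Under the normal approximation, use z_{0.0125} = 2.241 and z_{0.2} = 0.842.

For two independent groups with equal n: n = 2·((z_{α/2} + z_β) / d)².
z_{α/2} + z_β = 2.241 + 0.842 = 3.083.
n = 2 × (3.083 / 1.01)² = 2 × 3.052² = 2 × 9.32 = 18.6.
Round up to the next whole participant.

n = 19 per group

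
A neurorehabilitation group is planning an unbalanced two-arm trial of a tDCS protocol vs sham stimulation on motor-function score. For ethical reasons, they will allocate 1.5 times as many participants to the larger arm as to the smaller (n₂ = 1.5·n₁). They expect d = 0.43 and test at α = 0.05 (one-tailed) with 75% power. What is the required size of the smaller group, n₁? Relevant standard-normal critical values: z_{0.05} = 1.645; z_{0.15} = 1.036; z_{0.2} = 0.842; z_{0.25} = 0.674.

With allocation ratio k = n₂/n₁ = 1.5, Var(x̄₁−x̄₂) = σ²(1/n₁ + 1/(k·n₁)) = σ²·(k+1)/(k·n₁).
So n₁ = (1 + 1/k)·((z_{α} + z_β)/d)² = 1.667 × (2.319/0.43)².
n₁ = 1.667 × 29.08 = 48.5.
Round up: n₁ = 49, giving n₂ = ⌈1.5 × 49⌉ = ⌈73.5⌉ = 74.

n₁ = 49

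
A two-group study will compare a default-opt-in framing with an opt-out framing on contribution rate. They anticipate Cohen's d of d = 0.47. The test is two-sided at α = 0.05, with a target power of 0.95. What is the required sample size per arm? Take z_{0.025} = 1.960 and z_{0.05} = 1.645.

n = 118 per group

For two independent groups with equal n: n = 2·((z_{α/2} + z_β) / d)².
z_{α/2} + z_β = 1.960 + 1.645 = 3.605.
n = 2 × (3.605 / 0.47)² = 2 × 7.670² = 2 × 58.83 = 117.7.
Round up to the next whole participant.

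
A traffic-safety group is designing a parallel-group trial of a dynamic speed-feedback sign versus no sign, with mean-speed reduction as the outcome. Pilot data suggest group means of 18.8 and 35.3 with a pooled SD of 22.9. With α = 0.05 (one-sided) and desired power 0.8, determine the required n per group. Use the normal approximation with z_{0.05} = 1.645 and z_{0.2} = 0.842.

n = 24 per group

Cohen's d = |M₁ − M₂| / SD_pooled = |18.8 − 35.3| / 22.9 = 16.5 / 22.9 = 0.721.
For two independent groups with equal n: n = 2·((z_{α} + z_β) / d)².
z_{α} + z_β = 1.645 + 0.842 = 2.487.
n = 2 × (2.487 / 0.721)² = 2 × 3.449² = 2 × 11.90 = 23.8.
Round up to the next whole participant.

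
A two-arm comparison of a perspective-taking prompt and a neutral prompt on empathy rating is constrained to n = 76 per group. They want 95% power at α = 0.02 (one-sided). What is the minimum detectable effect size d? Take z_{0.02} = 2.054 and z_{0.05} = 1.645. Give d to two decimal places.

For two independent groups of n = 76 each: d_min = (z_{α} + z_β)·√(2/n).
z-sum = 2.054 + 1.645 = 3.699.
d_min = 3.699 × √(2/76) = 3.699 × 0.1622 = 0.600.

d_min ≈ 0.60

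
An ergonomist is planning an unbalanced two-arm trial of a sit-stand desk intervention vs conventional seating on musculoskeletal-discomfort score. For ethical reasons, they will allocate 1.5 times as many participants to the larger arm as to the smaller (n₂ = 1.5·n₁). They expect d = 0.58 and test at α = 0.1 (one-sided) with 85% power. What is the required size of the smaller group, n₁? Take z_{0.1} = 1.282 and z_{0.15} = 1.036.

n₁ = 27

With allocation ratio k = n₂/n₁ = 1.5, Var(x̄₁−x̄₂) = σ²(1/n₁ + 1/(k·n₁)) = σ²·(k+1)/(k·n₁).
So n₁ = (1 + 1/k)·((z_{α} + z_β)/d)² = 1.667 × (2.318/0.58)².
n₁ = 1.667 × 15.97 = 26.6.
Round up: n₁ = 27, giving n₂ = ⌈1.5 × 27⌉ = ⌈40.5⌉ = 41.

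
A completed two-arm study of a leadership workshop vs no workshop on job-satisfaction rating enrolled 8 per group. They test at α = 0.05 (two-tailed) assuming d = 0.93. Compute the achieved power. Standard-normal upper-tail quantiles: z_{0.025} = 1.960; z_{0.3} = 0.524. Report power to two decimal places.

For two equal groups, power = Φ(d·√(n/2) − z_{α/2}).
d·√(n/2) = 0.93 × √(8/2) = 0.93 × 2.000 = 1.860.
z_β = 1.860 − 1.960 = -0.100.
Power = Φ(-0.100) = 0.460.

power ≈ 0.46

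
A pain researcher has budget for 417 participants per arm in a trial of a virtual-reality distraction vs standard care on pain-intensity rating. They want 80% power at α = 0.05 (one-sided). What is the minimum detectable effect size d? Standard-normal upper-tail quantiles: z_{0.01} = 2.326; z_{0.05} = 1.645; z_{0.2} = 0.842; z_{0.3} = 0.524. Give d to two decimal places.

d_min ≈ 0.17

For two independent groups of n = 417 each: d_min = (z_{α} + z_β)·√(2/n).
z-sum = 1.645 + 0.842 = 2.487.
d_min = 2.487 × √(2/417) = 2.487 × 0.0693 = 0.172.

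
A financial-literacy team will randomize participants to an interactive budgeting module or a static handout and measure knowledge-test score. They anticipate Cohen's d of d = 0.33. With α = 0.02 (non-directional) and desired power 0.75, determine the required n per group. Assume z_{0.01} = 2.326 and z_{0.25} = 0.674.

n = 166 per group

For two independent groups with equal n: n = 2·((z_{α/2} + z_β) / d)².
z_{α/2} + z_β = 2.326 + 0.674 = 3.000.
n = 2 × (3.000 / 0.33)² = 2 × 9.091² = 2 × 82.64 = 165.3.
Round up to the next whole participant.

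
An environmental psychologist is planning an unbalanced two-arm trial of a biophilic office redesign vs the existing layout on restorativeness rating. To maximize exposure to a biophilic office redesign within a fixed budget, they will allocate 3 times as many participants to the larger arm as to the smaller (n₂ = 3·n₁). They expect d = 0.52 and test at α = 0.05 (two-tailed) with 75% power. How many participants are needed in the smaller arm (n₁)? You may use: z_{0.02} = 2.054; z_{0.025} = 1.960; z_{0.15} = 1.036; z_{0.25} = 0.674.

With allocation ratio k = n₂/n₁ = 3, Var(x̄₁−x̄₂) = σ²(1/n₁ + 1/(k·n₁)) = σ²·(k+1)/(k·n₁).
So n₁ = (1 + 1/k)·((z_{α/2} + z_β)/d)² = 1.333 × (2.634/0.52)².
n₁ = 1.333 × 25.66 = 34.2.
Round up: n₁ = 35, giving n₂ = 3 × 35 = 105.

n₁ = 35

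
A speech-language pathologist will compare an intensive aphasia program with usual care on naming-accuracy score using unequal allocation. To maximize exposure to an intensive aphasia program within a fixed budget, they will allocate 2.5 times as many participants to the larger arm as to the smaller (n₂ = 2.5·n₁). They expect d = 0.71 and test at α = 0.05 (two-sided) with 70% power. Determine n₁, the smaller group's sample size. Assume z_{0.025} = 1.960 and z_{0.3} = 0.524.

n₁ = 18

With allocation ratio k = n₂/n₁ = 2.5, Var(x̄₁−x̄₂) = σ²(1/n₁ + 1/(k·n₁)) = σ²·(k+1)/(k·n₁).
So n₁ = (1 + 1/k)·((z_{α/2} + z_β)/d)² = 1.400 × (2.484/0.71)².
n₁ = 1.400 × 12.24 = 17.1.
Round up: n₁ = 18, giving n₂ = 2.5 × 18 = 45.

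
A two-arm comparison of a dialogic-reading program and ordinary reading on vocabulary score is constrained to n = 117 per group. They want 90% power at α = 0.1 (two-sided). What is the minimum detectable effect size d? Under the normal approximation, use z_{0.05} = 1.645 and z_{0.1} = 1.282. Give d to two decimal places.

d_min ≈ 0.38

For two independent groups of n = 117 each: d_min = (z_{α/2} + z_β)·√(2/n).
z-sum = 1.645 + 1.282 = 2.927.
d_min = 2.927 × √(2/117) = 2.927 × 0.1307 = 0.383.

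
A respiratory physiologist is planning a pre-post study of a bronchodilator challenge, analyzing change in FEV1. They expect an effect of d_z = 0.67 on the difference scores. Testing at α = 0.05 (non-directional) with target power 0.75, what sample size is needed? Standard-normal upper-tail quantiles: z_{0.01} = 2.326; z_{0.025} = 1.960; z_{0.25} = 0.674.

For a paired (one-sample on differences) test: n = ((z_{α/2} + z_β) / d)².
z_{α/2} + z_β = 1.960 + 0.674 = 2.634.
n = (2.634 / 0.67)² = 3.931² = 15.46.
Round up.

n = 16 pairs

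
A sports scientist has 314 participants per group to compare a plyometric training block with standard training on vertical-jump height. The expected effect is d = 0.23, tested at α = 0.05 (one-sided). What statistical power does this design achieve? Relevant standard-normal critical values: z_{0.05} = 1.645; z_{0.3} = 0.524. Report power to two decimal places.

For two equal groups, power = Φ(d·√(n/2) − z_{α}).
d·√(n/2) = 0.23 × √(314/2) = 0.23 × 12.530 = 2.882.
z_β = 2.882 − 1.645 = 1.237.
Power = Φ(1.237) = 0.892.

power ≈ 0.89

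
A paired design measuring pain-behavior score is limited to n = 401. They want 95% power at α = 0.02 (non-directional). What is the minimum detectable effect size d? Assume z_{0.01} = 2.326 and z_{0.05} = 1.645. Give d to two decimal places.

d_min ≈ 0.20

For a single sample (or paired design) of n = 401: d_min = (z_{α/2} + z_β)/√n.
z-sum = 2.326 + 1.645 = 3.971.
d_min = 3.971 / √401 = 3.971 / 20.025 = 0.198.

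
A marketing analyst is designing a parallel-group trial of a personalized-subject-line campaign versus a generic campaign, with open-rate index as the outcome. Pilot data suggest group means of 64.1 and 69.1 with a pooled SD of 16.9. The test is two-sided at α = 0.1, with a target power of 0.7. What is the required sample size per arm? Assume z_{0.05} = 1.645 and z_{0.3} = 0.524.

Cohen's d = |M₁ − M₂| / SD_pooled = |64.1 − 69.1| / 16.9 = 5.0 / 16.9 = 0.296.
For two independent groups with equal n: n = 2·((z_{α/2} + z_β) / d)².
z_{α/2} + z_β = 1.645 + 0.524 = 2.169.
n = 2 × (2.169 / 0.296)² = 2 × 7.328² = 2 × 53.70 = 107.4.
Round up to the next whole participant.

n = 108 per group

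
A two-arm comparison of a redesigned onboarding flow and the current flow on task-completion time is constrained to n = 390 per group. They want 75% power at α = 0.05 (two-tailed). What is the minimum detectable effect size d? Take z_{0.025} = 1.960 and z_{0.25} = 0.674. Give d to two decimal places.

For two independent groups of n = 390 each: d_min = (z_{α/2} + z_β)·√(2/n).
z-sum = 1.960 + 0.674 = 2.634.
d_min = 2.634 × √(2/390) = 2.634 × 0.0716 = 0.189.

d_min ≈ 0.19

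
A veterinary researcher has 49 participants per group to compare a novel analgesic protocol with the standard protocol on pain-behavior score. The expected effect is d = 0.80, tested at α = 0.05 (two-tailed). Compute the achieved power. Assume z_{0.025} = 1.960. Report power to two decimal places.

power ≈ 0.98

For two equal groups, power = Φ(d·√(n/2) − z_{α/2}).
d·√(n/2) = 0.80 × √(49/2) = 0.80 × 4.950 = 3.960.
z_β = 3.960 − 1.960 = 2.000.
Power = Φ(2.000) = 0.977.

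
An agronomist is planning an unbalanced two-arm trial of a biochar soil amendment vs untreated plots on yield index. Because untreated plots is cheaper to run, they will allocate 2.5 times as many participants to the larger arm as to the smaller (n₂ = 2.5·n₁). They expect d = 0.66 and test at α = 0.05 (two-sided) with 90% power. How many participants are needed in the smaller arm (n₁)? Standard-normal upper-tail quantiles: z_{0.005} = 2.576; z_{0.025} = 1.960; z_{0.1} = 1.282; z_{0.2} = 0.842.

With allocation ratio k = n₂/n₁ = 2.5, Var(x̄₁−x̄₂) = σ²(1/n₁ + 1/(k·n₁)) = σ²·(k+1)/(k·n₁).
So n₁ = (1 + 1/k)·((z_{α/2} + z_β)/d)² = 1.400 × (3.242/0.66)².
n₁ = 1.400 × 24.13 = 33.8.
Round up: n₁ = 34, giving n₂ = 2.5 × 34 = 85.

n₁ = 34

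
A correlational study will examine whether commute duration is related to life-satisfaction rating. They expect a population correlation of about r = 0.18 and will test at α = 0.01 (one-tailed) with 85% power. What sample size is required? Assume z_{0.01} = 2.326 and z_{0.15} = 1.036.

Fisher's z: C = ½·ln((1+r)/(1−r)) = ½·ln(1.4390) = 0.1820.
n = ((z_{α} + z_β)/C)² + 3.
(2.326 + 1.036) / 0.1820 = 3.362 / 0.1820 = 18.473.
n = 18.473² + 3 = 341.23 + 3 = 344.2.
Round up.

n = 345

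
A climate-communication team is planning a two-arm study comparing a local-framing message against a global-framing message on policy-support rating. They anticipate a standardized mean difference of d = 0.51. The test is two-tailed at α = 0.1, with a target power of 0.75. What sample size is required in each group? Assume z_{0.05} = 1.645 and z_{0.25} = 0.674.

For two independent groups with equal n: n = 2·((z_{α/2} + z_β) / d)².
z_{α/2} + z_β = 1.645 + 0.674 = 2.319.
n = 2 × (2.319 / 0.51)² = 2 × 4.547² = 2 × 20.68 = 41.4.
Round up to the next whole participant.

n = 42 per group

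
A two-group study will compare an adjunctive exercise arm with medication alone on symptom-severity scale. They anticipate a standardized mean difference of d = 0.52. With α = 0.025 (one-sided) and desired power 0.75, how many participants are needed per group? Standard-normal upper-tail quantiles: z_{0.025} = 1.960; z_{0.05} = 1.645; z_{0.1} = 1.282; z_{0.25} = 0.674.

n = 52 per group

For two independent groups with equal n: n = 2·((z_{α} + z_β) / d)².
z_{α} + z_β = 1.960 + 0.674 = 2.634.
n = 2 × (2.634 / 0.52)² = 2 × 5.065² = 2 × 25.66 = 51.3.
Round up to the next whole participant.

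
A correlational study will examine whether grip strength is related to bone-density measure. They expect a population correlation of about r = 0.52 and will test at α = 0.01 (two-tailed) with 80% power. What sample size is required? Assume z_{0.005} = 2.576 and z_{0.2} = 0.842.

n = 39

Fisher's z: C = ½·ln((1+r)/(1−r)) = ½·ln(3.1667) = 0.5763.
n = ((z_{α/2} + z_β)/C)² + 3.
(2.576 + 0.842) / 0.5763 = 3.418 / 0.5763 = 5.931.
n = 5.931² + 3 = 35.18 + 3 = 38.2.
Round up.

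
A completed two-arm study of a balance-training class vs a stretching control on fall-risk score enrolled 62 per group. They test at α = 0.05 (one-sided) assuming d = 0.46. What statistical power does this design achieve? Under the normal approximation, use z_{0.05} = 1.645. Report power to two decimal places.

For two equal groups, power = Φ(d·√(n/2) − z_{α}).
d·√(n/2) = 0.46 × √(62/2) = 0.46 × 5.568 = 2.561.
z_β = 2.561 − 1.645 = 0.916.
Power = Φ(0.916) = 0.820.

power ≈ 0.82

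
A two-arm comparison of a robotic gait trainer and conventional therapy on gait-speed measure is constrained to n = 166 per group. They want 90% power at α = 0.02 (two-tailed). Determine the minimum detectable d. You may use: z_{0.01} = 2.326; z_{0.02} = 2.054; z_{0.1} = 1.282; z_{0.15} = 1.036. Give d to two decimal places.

d_min ≈ 0.40

For two independent groups of n = 166 each: d_min = (z_{α/2} + z_β)·√(2/n).
z-sum = 2.326 + 1.282 = 3.608.
d_min = 3.608 × √(2/166) = 3.608 × 0.1098 = 0.396.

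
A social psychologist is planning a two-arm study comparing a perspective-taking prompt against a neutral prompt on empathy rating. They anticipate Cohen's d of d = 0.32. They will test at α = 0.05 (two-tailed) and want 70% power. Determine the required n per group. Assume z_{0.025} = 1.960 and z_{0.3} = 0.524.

For two independent groups with equal n: n = 2·((z_{α/2} + z_β) / d)².
z_{α/2} + z_β = 1.960 + 0.524 = 2.484.
n = 2 × (2.484 / 0.32)² = 2 × 7.763² = 2 × 60.26 = 120.5.
Round up to the next whole participant.

n = 121 per group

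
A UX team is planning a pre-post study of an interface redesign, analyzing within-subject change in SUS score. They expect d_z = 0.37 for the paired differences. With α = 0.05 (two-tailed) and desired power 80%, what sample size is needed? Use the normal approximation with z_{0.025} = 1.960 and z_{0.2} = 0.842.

For a paired (one-sample on differences) test: n = ((z_{α/2} + z_β) / d)².
z_{α/2} + z_β = 1.960 + 0.842 = 2.802.
n = (2.802 / 0.37)² = 7.573² = 57.35.
Round up.

n = 58 pairs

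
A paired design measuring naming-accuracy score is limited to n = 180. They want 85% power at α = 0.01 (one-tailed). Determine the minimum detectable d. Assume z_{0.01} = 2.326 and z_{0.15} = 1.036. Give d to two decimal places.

d_min ≈ 0.25

For a single sample (or paired design) of n = 180: d_min = (z_{α} + z_β)/√n.
z-sum = 2.326 + 1.036 = 3.362.
d_min = 3.362 / √180 = 3.362 / 13.416 = 0.251.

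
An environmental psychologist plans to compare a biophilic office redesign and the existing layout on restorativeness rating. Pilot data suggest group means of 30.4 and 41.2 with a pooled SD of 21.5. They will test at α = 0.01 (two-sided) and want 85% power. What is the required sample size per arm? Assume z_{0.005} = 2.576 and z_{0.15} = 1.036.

n = 104 per group

Cohen's d = |M₁ − M₂| / SD_pooled = |30.4 − 41.2| / 21.5 = 10.8 / 21.5 = 0.502.
For two independent groups with equal n: n = 2·((z_{α/2} + z_β) / d)².
z_{α/2} + z_β = 2.576 + 1.036 = 3.612.
n = 2 × (3.612 / 0.502)² = 2 × 7.195² = 2 × 51.77 = 103.5.
Round up to the next whole participant.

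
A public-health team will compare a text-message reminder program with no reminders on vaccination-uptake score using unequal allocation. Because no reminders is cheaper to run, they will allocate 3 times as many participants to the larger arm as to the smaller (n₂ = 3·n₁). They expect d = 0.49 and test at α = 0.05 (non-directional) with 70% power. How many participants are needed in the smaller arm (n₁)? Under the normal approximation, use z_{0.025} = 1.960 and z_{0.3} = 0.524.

n₁ = 35

With allocation ratio k = n₂/n₁ = 3, Var(x̄₁−x̄₂) = σ²(1/n₁ + 1/(k·n₁)) = σ²·(k+1)/(k·n₁).
So n₁ = (1 + 1/k)·((z_{α/2} + z_β)/d)² = 1.333 × (2.484/0.49)².
n₁ = 1.333 × 25.70 = 34.3.
Round up: n₁ = 35, giving n₂ = 3 × 35 = 105.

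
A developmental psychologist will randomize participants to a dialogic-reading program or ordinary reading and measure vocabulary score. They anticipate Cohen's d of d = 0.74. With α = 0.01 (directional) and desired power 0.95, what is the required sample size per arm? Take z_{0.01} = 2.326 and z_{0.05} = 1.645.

For two independent groups with equal n: n = 2·((z_{α} + z_β) / d)².
z_{α} + z_β = 2.326 + 1.645 = 3.971.
n = 2 × (3.971 / 0.74)² = 2 × 5.366² = 2 × 28.80 = 57.6.
Round up to the next whole participant.

n = 58 per group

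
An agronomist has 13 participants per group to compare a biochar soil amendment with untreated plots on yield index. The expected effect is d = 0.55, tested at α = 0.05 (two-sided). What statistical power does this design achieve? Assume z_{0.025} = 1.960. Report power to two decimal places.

power ≈ 0.29

For two equal groups, power = Φ(d·√(n/2) − z_{α/2}).
d·√(n/2) = 0.55 × √(13/2) = 0.55 × 2.550 = 1.402.
z_β = 1.402 − 1.960 = -0.558.
Power = Φ(-0.558) = 0.289.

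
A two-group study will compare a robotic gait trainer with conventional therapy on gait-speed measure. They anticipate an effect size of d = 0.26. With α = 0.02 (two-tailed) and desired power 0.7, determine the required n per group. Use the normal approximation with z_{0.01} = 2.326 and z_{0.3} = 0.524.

n = 241 per group

For two independent groups with equal n: n = 2·((z_{α/2} + z_β) / d)².
z_{α/2} + z_β = 2.326 + 0.524 = 2.850.
n = 2 × (2.850 / 0.26)² = 2 × 10.962² = 2 × 120.16 = 240.3.
Round up to the next whole participant.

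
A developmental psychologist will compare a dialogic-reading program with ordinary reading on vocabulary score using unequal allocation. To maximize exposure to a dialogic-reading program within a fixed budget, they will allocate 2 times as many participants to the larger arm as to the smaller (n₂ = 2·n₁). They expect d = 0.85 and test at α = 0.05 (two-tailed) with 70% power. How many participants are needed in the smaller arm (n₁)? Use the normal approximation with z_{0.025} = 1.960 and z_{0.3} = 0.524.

With allocation ratio k = n₂/n₁ = 2, Var(x̄₁−x̄₂) = σ²(1/n₁ + 1/(k·n₁)) = σ²·(k+1)/(k·n₁).
So n₁ = (1 + 1/k)·((z_{α/2} + z_β)/d)² = 1.500 × (2.484/0.85)².
n₁ = 1.500 × 8.54 = 12.8.
Round up: n₁ = 13, giving n₂ = 2 × 13 = 26.

n₁ = 13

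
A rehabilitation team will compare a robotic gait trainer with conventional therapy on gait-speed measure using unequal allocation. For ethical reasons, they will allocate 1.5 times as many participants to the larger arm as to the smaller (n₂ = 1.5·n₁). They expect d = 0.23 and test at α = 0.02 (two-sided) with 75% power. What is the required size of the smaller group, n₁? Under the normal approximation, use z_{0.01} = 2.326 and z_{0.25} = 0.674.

With allocation ratio k = n₂/n₁ = 1.5, Var(x̄₁−x̄₂) = σ²(1/n₁ + 1/(k·n₁)) = σ²·(k+1)/(k·n₁).
So n₁ = (1 + 1/k)·((z_{α/2} + z_β)/d)² = 1.667 × (3.000/0.23)².
n₁ = 1.667 × 170.13 = 283.6.
Round up: n₁ = 284, giving n₂ = 1.5 × 284 = 426.

n₁ = 284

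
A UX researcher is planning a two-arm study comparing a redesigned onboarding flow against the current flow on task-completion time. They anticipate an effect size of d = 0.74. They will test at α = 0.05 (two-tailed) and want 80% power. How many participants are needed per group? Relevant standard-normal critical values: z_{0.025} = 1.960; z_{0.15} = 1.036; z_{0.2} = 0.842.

n = 29 per group

For two independent groups with equal n: n = 2·((z_{α/2} + z_β) / d)².
z_{α/2} + z_β = 1.960 + 0.842 = 2.802.
n = 2 × (2.802 / 0.74)² = 2 × 3.786² = 2 × 14.34 = 28.7.
Round up to the next whole participant.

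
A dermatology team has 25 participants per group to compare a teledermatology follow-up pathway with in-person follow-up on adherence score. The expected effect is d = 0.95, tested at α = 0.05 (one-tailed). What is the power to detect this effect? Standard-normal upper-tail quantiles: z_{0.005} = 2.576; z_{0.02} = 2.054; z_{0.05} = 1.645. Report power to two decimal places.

power ≈ 0.96

For two equal groups, power = Φ(d·√(n/2) − z_{α}).
d·√(n/2) = 0.95 × √(25/2) = 0.95 × 3.536 = 3.359.
z_β = 3.359 − 1.645 = 1.714.
Power = Φ(1.714) = 0.957.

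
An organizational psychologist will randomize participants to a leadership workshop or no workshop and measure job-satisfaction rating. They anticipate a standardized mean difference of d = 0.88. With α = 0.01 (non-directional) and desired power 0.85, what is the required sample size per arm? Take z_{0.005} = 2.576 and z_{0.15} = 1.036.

n = 34 per group

For two independent groups with equal n: n = 2·((z_{α/2} + z_β) / d)².
z_{α/2} + z_β = 2.576 + 1.036 = 3.612.
n = 2 × (3.612 / 0.88)² = 2 × 4.105² = 2 × 16.85 = 33.7.
Round up to the next whole participant.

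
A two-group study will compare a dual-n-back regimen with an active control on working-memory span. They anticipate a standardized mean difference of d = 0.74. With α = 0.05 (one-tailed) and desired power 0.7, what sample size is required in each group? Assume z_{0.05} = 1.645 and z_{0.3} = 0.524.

For two independent groups with equal n: n = 2·((z_{α} + z_β) / d)².
z_{α} + z_β = 1.645 + 0.524 = 2.169.
n = 2 × (2.169 / 0.74)² = 2 × 2.931² = 2 × 8.59 = 17.2.
Round up to the next whole participant.

n = 18 per group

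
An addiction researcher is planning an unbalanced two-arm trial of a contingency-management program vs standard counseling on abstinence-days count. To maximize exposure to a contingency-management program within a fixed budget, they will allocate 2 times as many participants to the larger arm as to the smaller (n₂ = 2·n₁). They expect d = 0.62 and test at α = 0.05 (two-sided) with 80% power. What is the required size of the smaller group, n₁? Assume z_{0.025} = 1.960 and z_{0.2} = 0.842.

With allocation ratio k = n₂/n₁ = 2, Var(x̄₁−x̄₂) = σ²(1/n₁ + 1/(k·n₁)) = σ²·(k+1)/(k·n₁).
So n₁ = (1 + 1/k)·((z_{α/2} + z_β)/d)² = 1.500 × (2.802/0.62)².
n₁ = 1.500 × 20.42 = 30.6.
Round up: n₁ = 31, giving n₂ = 2 × 31 = 62.

n₁ = 31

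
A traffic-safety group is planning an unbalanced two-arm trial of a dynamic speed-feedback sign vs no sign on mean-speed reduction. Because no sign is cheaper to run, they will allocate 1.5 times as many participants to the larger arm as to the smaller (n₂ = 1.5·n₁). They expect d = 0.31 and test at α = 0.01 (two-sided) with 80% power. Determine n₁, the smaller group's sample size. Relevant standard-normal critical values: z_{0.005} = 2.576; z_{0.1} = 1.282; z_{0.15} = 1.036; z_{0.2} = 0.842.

n₁ = 203

With allocation ratio k = n₂/n₁ = 1.5, Var(x̄₁−x̄₂) = σ²(1/n₁ + 1/(k·n₁)) = σ²·(k+1)/(k·n₁).
So n₁ = (1 + 1/k)·((z_{α/2} + z_β)/d)² = 1.667 × (3.418/0.31)².
n₁ = 1.667 × 121.57 = 202.6.
Round up: n₁ = 203, giving n₂ = ⌈1.5 × 203⌉ = ⌈304.5⌉ = 305.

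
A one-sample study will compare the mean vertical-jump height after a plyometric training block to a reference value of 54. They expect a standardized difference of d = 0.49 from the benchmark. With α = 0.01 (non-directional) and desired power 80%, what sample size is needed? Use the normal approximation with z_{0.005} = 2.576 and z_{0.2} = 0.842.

For a one-sample test: n = ((z_{α/2} + z_β) / d)².
z_{α/2} + z_β = 2.576 + 0.842 = 3.418.
n = (3.418 / 0.49)² = 6.976² = 48.66.
Round up.

n = 49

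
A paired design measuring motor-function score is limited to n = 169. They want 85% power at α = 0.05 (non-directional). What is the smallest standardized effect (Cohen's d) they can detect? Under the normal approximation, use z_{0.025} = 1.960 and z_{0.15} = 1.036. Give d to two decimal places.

For a single sample (or paired design) of n = 169: d_min = (z_{α/2} + z_β)/√n.
z-sum = 1.960 + 1.036 = 2.996.
d_min = 2.996 / √169 = 2.996 / 13.000 = 0.230.

d_min ≈ 0.23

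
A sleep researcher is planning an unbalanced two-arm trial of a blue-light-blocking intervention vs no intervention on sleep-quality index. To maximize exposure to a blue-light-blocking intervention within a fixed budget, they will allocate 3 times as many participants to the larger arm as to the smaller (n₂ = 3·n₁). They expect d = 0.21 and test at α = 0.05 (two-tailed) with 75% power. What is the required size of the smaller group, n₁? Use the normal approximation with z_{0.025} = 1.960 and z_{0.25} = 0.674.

n₁ = 210

With allocation ratio k = n₂/n₁ = 3, Var(x̄₁−x̄₂) = σ²(1/n₁ + 1/(k·n₁)) = σ²·(k+1)/(k·n₁).
So n₁ = (1 + 1/k)·((z_{α/2} + z_β)/d)² = 1.333 × (2.634/0.21)².
n₁ = 1.333 × 157.32 = 209.8.
Round up: n₁ = 210, giving n₂ = 3 × 210 = 630.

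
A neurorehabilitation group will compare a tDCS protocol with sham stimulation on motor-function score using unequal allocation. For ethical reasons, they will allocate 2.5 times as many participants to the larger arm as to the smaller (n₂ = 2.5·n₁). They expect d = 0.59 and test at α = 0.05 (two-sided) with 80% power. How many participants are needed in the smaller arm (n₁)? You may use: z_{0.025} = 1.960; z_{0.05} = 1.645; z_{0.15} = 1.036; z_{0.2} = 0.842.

With allocation ratio k = n₂/n₁ = 2.5, Var(x̄₁−x̄₂) = σ²(1/n₁ + 1/(k·n₁)) = σ²·(k+1)/(k·n₁).
So n₁ = (1 + 1/k)·((z_{α/2} + z_β)/d)² = 1.400 × (2.802/0.59)².
n₁ = 1.400 × 22.55 = 31.6.
Round up: n₁ = 32, giving n₂ = 2.5 × 32 = 80.

n₁ = 32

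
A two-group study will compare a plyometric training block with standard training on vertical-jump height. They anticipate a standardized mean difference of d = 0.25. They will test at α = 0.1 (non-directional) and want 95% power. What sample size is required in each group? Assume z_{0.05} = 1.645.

For two independent groups with equal n: n = 2·((z_{α/2} + z_β) / d)².
z_{α/2} + z_β = 1.645 + 1.645 = 3.290.
n = 2 × (3.290 / 0.25)² = 2 × 13.160² = 2 × 173.19 = 346.4.
Round up to the next whole participant.

n = 347 per group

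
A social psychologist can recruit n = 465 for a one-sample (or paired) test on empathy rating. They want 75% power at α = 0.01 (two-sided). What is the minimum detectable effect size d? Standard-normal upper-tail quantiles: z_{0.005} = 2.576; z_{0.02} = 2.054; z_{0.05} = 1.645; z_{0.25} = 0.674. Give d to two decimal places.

For a single sample (or paired design) of n = 465: d_min = (z_{α/2} + z_β)/√n.
z-sum = 2.576 + 0.674 = 3.250.
d_min = 3.250 / √465 = 3.250 / 21.564 = 0.151.

d_min ≈ 0.15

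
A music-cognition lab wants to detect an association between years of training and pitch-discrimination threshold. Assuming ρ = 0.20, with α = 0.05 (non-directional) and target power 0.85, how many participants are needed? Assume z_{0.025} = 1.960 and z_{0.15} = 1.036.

n = 222

Fisher's z: C = ½·ln((1+r)/(1−r)) = ½·ln(1.5000) = 0.2027.
n = ((z_{α/2} + z_β)/C)² + 3.
(1.960 + 1.036) / 0.2027 = 2.996 / 0.2027 = 14.780.
n = 14.780² + 3 = 218.46 + 3 = 221.5.
Round up.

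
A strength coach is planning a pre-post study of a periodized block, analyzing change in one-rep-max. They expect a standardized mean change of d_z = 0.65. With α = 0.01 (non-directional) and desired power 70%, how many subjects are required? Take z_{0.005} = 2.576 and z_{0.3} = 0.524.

n = 23 pairs

For a paired (one-sample on differences) test: n = ((z_{α/2} + z_β) / d)².
z_{α/2} + z_β = 2.576 + 0.524 = 3.100.
n = (3.100 / 0.65)² = 4.769² = 22.75.
Round up.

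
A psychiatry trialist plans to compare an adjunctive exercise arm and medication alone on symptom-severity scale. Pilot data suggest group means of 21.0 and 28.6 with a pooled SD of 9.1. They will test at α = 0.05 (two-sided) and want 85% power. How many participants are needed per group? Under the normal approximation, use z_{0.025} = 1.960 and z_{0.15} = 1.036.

n = 26 per group

Cohen's d = |M₁ − M₂| / SD_pooled = |21.0 − 28.6| / 9.1 = 7.6 / 9.1 = 0.835.
For two independent groups with equal n: n = 2·((z_{α/2} + z_β) / d)².
z_{α/2} + z_β = 1.960 + 1.036 = 2.996.
n = 2 × (2.996 / 0.835)² = 2 × 3.588² = 2 × 12.87 = 25.7.
Round up to the next whole participant.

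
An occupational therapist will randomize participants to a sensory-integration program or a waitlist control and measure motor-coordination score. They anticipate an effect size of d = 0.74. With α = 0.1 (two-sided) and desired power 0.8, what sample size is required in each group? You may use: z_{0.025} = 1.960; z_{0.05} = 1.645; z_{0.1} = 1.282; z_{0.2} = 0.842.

n = 23 per group

For two independent groups with equal n: n = 2·((z_{α/2} + z_β) / d)².
z_{α/2} + z_β = 1.645 + 0.842 = 2.487.
n = 2 × (2.487 / 0.74)² = 2 × 3.361² = 2 × 11.30 = 22.6.
Round up to the next whole participant.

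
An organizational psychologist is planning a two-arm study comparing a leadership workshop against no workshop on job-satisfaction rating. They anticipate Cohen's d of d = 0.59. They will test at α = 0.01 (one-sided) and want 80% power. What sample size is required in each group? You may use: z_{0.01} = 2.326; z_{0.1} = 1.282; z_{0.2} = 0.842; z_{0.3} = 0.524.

n = 58 per group

For two independent groups with equal n: n = 2·((z_{α} + z_β) / d)².
z_{α} + z_β = 2.326 + 0.842 = 3.168.
n = 2 × (3.168 / 0.59)² = 2 × 5.369² = 2 × 28.83 = 57.7.
Round up to the next whole participant.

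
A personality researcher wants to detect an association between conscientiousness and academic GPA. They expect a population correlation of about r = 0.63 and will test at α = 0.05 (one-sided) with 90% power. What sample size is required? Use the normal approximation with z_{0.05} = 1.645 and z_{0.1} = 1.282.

n = 19

Fisher's z: C = ½·ln((1+r)/(1−r)) = ½·ln(4.4054) = 0.7414.
n = ((z_{α} + z_β)/C)² + 3.
(1.645 + 1.282) / 0.7414 = 2.927 / 0.7414 = 3.948.
n = 3.948² + 3 = 15.59 + 3 = 18.6.
Round up.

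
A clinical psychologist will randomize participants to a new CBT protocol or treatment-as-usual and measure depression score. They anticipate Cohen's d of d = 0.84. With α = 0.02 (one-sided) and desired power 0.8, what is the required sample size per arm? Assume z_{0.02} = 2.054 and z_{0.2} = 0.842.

n = 24 per group

For two independent groups with equal n: n = 2·((z_{α} + z_β) / d)².
z_{α} + z_β = 2.054 + 0.842 = 2.896.
n = 2 × (2.896 / 0.84)² = 2 × 3.448² = 2 × 11.89 = 23.8.
Round up to the next whole participant.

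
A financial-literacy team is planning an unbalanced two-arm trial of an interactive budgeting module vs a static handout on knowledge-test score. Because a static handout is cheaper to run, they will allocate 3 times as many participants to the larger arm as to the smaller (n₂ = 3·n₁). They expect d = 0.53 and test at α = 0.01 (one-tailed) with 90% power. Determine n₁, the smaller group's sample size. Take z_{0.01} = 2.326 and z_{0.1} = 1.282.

n₁ = 62

With allocation ratio k = n₂/n₁ = 3, Var(x̄₁−x̄₂) = σ²(1/n₁ + 1/(k·n₁)) = σ²·(k+1)/(k·n₁).
So n₁ = (1 + 1/k)·((z_{α} + z_β)/d)² = 1.333 × (3.608/0.53)².
n₁ = 1.333 × 46.34 = 61.8.
Round up: n₁ = 62, giving n₂ = 3 × 62 = 186.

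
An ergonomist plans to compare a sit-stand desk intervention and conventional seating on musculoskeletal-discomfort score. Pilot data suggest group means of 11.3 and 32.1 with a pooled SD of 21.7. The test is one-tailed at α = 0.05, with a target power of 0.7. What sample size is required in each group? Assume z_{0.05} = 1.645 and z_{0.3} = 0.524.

n = 11 per group

Cohen's d = |M₁ − M₂| / SD_pooled = |11.3 − 32.1| / 21.7 = 20.8 / 21.7 = 0.959.
For two independent groups with equal n: n = 2·((z_{α} + z_β) / d)².
z_{α} + z_β = 1.645 + 0.524 = 2.169.
n = 2 × (2.169 / 0.959)² = 2 × 2.262² = 2 × 5.12 = 10.2.
Round up to the next whole participant.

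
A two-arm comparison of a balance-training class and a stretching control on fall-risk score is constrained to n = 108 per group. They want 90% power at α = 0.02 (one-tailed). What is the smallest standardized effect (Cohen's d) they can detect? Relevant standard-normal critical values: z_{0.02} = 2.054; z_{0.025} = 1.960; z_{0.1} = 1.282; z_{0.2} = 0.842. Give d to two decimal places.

For two independent groups of n = 108 each: d_min = (z_{α} + z_β)·√(2/n).
z-sum = 2.054 + 1.282 = 3.336.
d_min = 3.336 × √(2/108) = 3.336 × 0.1361 = 0.454.

d_min ≈ 0.45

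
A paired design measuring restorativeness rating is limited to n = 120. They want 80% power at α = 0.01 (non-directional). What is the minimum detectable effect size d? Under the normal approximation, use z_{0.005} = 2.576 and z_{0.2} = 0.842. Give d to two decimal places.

For a single sample (or paired design) of n = 120: d_min = (z_{α/2} + z_β)/√n.
z-sum = 2.576 + 0.842 = 3.418.
d_min = 3.418 / √120 = 3.418 / 10.954 = 0.312.

d_min ≈ 0.31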